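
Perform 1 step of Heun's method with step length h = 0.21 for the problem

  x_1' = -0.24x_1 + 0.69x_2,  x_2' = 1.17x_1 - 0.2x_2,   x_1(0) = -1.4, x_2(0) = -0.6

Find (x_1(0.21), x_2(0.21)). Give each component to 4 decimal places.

Heun on (x_1,x_2): k1 = f(t_n, state_n); k2 = f(t_n + h, state_n + h·k1); state_{n+1} = state_n + (h/2)·(k1 + k2).
0.000000: (-1.400000, -0.600000)
  k1 = (-0.078000, -1.518000)
  predictor → (-1.416380, -0.918780)
  k2 = (-0.294027, -1.473409)
  → (-1.439063, -0.914098)
(x_1(0.21), x_2(0.21)) ≈ (-1.4391, -0.9141)

-1.4391, -0.9141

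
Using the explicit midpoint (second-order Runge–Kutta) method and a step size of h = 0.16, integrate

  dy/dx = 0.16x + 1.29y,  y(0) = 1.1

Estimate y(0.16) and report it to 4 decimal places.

1.3525

Midpoint: k1 = f(x_n, y_n); k2 = f(x_n + h/2, y_n + (h/2)·k1); y_{n+1} = y_n + h·k2.
x=0.000000, y=1.100000:
  k1 = f(0.000000, 1.100000) = 1.419000
  k2 = f(0.080000, 1.213520) = 1.578241
  y ← 1.100000 + 0.16·1.578241 = 1.352519
y(0.16) ≈ 1.3525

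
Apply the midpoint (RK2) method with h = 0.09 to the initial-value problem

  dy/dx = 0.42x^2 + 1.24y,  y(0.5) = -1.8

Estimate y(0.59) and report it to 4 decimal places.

-2.0003

Midpoint: k1 = f(x_n, y_n); k2 = f(x_n + h/2, y_n + (h/2)·k1); y_{n+1} = y_n + h·k2.
x=0.500000, y=-1.800000:
  k1 = f(0.500000, -1.800000) = -2.127000
  k2 = f(0.545000, -1.895715) = -2.225936
  y ← -1.800000 + 0.09·(-2.225936) = -2.000334
y(0.59) ≈ -2.0003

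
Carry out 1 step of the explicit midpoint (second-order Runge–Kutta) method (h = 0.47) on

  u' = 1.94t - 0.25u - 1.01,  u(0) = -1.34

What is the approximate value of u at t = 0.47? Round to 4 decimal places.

-1.4243

Midpoint: k1 = f(t_n, u_n); k2 = f(t_n + h/2, u_n + (h/2)·k1); u_{n+1} = u_n + h·k2.
t=0.000000, u=-1.340000:
  k1 = f(0.000000, -1.340000) = -0.675000
  k2 = f(0.235000, -1.498625) = -0.179444
  u ← -1.340000 + 0.47·(-0.179444) = -1.424339
u(0.47) ≈ -1.4243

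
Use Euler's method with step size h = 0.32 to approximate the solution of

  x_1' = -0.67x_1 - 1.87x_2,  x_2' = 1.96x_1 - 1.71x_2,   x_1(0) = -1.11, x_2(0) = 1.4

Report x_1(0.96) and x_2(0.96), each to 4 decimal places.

Euler on (x_1,x_2): x_1_{n+1} = x_1_n + h·x_1', x_2_{n+1} = x_2_n + h·x_2'.
0.000000: (-1.110000, 1.400000); f=(-1.874300, -4.569600) → (-1.709776, -0.062272)
0.320000: (-1.709776, -0.062272); f=(1.261999, -3.244676) → (-1.305936, -1.100568)
0.640000: (-1.305936, -1.100568); f=(2.933040, -0.677664) → (-0.367364, -1.317421)
(x_1(0.96), x_2(0.96)) ≈ (-0.3674, -1.3174)

-0.3674, -1.3174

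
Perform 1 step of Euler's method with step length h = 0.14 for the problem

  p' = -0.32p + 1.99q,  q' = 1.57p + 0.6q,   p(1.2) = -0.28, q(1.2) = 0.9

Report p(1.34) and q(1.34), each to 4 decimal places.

Euler on (p,q): p_{n+1} = p_n + h·p', q_{n+1} = q_n + h·q'.
1.200000: (-0.280000, 0.900000); f=(1.880600, 0.100400) → (-0.016716, 0.914056)
(p(1.34), q(1.34)) ≈ (-0.0167, 0.9141)

-0.0167, 0.9141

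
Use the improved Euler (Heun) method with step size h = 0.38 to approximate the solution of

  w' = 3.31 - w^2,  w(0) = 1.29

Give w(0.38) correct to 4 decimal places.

Heun: k1 = f(x_n, w_n); k2 = f(x_n + h, w_n + h·k1); w_{n+1} = w_n + (h/2)·(k1 + k2).
x=0.000000, w=1.290000:
  k1 = f(0.000000, 1.290000) = 1.645900
  k2 = f(0.380000, 1.915442) = -0.358918
  w ← 1.290000 + (0.38/2)·(1.645900 + (-0.358918)) = 1.534527
w(0.38) ≈ 1.5345

1.5345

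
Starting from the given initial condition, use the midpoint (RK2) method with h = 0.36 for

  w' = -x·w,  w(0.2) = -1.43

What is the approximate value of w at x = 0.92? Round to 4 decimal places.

-0.9440

Midpoint: k1 = f(x_n, w_n); k2 = f(x_n + h/2, w_n + (h/2)·k1); w_{n+1} = w_n + h·k2.
x=0.200000, w=-1.430000:
  k1 = f(0.200000, -1.430000) = 0.286000
  k2 = f(0.380000, -1.378520) = 0.523838
  w ← -1.430000 + 0.36·0.523838 = -1.241418
x=0.560000, w=-1.241418:
  k1 = f(0.560000, -1.241418) = 0.695194
  k2 = f(0.740000, -1.116283) = 0.826050
  w ← -1.241418 + 0.36·0.826050 = -0.944041
w(0.92) ≈ -0.9440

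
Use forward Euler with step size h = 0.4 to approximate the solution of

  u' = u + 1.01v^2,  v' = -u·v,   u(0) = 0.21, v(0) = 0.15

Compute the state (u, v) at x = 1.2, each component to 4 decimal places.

0.6106, 0.0999

Euler on (u,v): u_{n+1} = u_n + h·u', v_{n+1} = v_n + h·v'.
0.000000: (0.210000, 0.150000); f=(0.232725, -0.031500) → (0.303090, 0.137400)
0.400000: (0.303090, 0.137400); f=(0.322158, -0.041645) → (0.431953, 0.120742)
0.800000: (0.431953, 0.120742); f=(0.446677, -0.052155) → (0.610624, 0.099880)
(u(1.2), v(1.2)) ≈ (0.6106, 0.0999)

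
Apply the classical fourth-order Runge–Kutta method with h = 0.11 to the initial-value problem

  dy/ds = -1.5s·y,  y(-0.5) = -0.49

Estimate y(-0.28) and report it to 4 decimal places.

RK4: k1 = f(s_n, y_n); k2 = f(s_n + h/2, y_n + (h/2)·k1); k3 = f(s_n + h/2, y_n + (h/2)·k2); k4 = f(s_n + h, y_n + h·k3); y_{n+1} = y_n + (h/6)·(k1 + 2k2 + 2k3 + k4).
s=-0.500000, y=-0.490000:
  k1 = f(-0.500000, -0.490000) = -0.367500
  k2 = f(-0.445000, -0.510212) = -0.340567
  k3 = f(-0.445000, -0.508731) = -0.339578
  k4 = f(-0.390000, -0.527354) = -0.308502
  y ← -0.490000 + (0.11/6)·(k1 + 2k2 + 2k3 + k4) = -0.527332
s=-0.390000, y=-0.527332:
  k1 = f(-0.390000, -0.527332) = -0.308489
  k2 = f(-0.335000, -0.544299) = -0.273510
  k3 = f(-0.335000, -0.542375) = -0.272543
  k4 = f(-0.280000, -0.557312) = -0.234071
  y ← -0.527332 + (0.11/6)·(k1 + 2k2 + 2k3 + k4) = -0.557301
y(-0.28) ≈ -0.5573

-0.5573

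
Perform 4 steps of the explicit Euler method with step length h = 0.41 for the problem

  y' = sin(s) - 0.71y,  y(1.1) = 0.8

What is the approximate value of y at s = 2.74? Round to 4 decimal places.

1.1084

Euler: y_{n+1} = y_n + h·f(s_n, y_n).
s=1.100000, y=0.800000: f=0.323207 → y ← 0.800000 + 0.41·0.323207 = 0.932515
s=1.510000, y=0.932515: f=0.336067 → y ← 0.932515 + 0.41·0.336067 = 1.070302
s=1.920000, y=1.070302: f=0.179731 → y ← 1.070302 + 0.41·0.179731 = 1.143992
s=2.330000, y=1.143992: f=-0.086850 → y ← 1.143992 + 0.41·(-0.086850) = 1.108384
y(2.74) ≈ 1.1084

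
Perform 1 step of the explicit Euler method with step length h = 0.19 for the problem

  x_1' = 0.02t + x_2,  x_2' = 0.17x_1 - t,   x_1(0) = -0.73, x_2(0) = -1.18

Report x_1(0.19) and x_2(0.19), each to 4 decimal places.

-0.9542, -1.2036

Euler on (x_1,x_2): x_1_{n+1} = x_1_n + h·x_1', x_2_{n+1} = x_2_n + h·x_2'.
0.000000: (-0.730000, -1.180000); f=(-1.180000, -0.124100) → (-0.954200, -1.203579)
(x_1(0.19), x_2(0.19)) ≈ (-0.9542, -1.2036)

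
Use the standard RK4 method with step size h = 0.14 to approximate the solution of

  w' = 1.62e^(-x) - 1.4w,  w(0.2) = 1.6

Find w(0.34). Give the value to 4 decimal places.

RK4: k1 = f(x_n, w_n); k2 = f(x_n + h/2, w_n + (h/2)·k1); k3 = f(x_n + h/2, w_n + (h/2)·k2); k4 = f(x_n + h, w_n + h·k3); w_{n+1} = w_n + (h/6)·(k1 + 2k2 + 2k3 + k4).
x=0.200000, w=1.600000:
  k1 = f(0.200000, 1.600000) = -0.913656
  k2 = f(0.270000, 1.536044) = -0.913787
  k3 = f(0.270000, 1.536035) = -0.913774
  k4 = f(0.340000, 1.472072) = -0.907832
  w ← 1.600000 + (0.14/6)·(k1 + 2k2 + 2k3 + k4) = 1.472212
w(0.34) ≈ 1.4722

1.4722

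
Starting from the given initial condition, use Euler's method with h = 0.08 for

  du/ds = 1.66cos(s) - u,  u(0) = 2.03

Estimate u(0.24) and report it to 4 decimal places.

1.9460

Euler: u_{n+1} = u_n + h·f(s_n, u_n).
s=0.000000, u=2.030000: f=-0.370000 → u ← 2.030000 + 0.08·(-0.370000) = 2.000400
s=0.080000, u=2.000400: f=-0.345709 → u ← 2.000400 + 0.08·(-0.345709) = 1.972743
s=0.160000, u=1.972743: f=-0.333946 → u ← 1.972743 + 0.08·(-0.333946) = 1.946028
u(0.24) ≈ 1.9460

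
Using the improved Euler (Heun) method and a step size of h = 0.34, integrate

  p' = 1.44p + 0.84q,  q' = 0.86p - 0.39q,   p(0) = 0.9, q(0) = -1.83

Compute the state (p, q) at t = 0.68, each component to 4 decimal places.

0.9758, -0.9575

Heun on (p,q): k1 = f(t_n, state_n); k2 = f(t_n + h, state_n + h·k1); state_{n+1} = state_n + (h/2)·(k1 + k2).
0.000000: (0.900000, -1.830000)
  k1 = (-0.241200, 1.487700)
  predictor → (0.817992, -1.324182)
  k2 = (0.065596, 1.219904)
  → (0.870147, -1.369707)
0.340000: (0.870147, -1.369707)
  k1 = (0.102458, 1.282512)
  predictor → (0.904983, -0.933653)
  k2 = (0.518907, 1.142410)
  → (0.975779, -0.957470)
(p(0.68), q(0.68)) ≈ (0.9758, -0.9575)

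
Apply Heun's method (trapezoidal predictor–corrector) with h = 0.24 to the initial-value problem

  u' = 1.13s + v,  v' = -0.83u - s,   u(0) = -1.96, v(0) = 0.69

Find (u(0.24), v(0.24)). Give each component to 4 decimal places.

-1.7150, 1.0351

Heun on (u,v): k1 = f(s_n, state_n); k2 = f(s_n + h, state_n + h·k1); state_{n+1} = state_n + (h/2)·(k1 + k2).
0.000000: (-1.960000, 0.690000)
  k1 = (0.690000, 1.626800)
  predictor → (-1.794400, 1.080432)
  k2 = (1.351632, 1.249352)
  → (-1.715004, 1.035138)
(u(0.24), v(0.24)) ≈ (-1.7150, 1.0351)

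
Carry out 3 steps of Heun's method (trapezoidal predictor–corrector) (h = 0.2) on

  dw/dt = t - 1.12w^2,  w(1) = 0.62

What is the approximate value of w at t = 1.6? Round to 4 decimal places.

Heun: k1 = f(t_n, w_n); k2 = f(t_n + h, w_n + h·k1); w_{n+1} = w_n + (h/2)·(k1 + k2).
t=1.000000, w=0.620000:
  k1 = f(1.000000, 0.620000) = 0.569472
  k2 = f(1.200000, 0.733894) = 0.596767
  w ← 0.620000 + (0.2/2)·(0.569472 + 0.596767) = 0.736624
t=1.200000, w=0.736624:
  k1 = f(1.200000, 0.736624) = 0.592271
  k2 = f(1.400000, 0.855078) = 0.581102
  w ← 0.736624 + (0.2/2)·(0.592271 + 0.581102) = 0.853961
t=1.400000, w=0.853961:
  k1 = f(1.400000, 0.853961) = 0.583240
  k2 = f(1.600000, 0.970609) = 0.544868
  w ← 0.853961 + (0.2/2)·(0.583240 + 0.544868) = 0.966772
w(1.6) ≈ 0.9668

0.9668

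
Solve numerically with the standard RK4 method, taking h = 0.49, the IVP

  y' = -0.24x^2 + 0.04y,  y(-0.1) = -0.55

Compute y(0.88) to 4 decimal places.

-0.6271

RK4: k1 = f(x_n, y_n); k2 = f(x_n + h/2, y_n + (h/2)·k1); k3 = f(x_n + h/2, y_n + (h/2)·k2); k4 = f(x_n + h, y_n + h·k3); y_{n+1} = y_n + (h/6)·(k1 + 2k2 + 2k3 + k4).
x=-0.100000, y=-0.550000:
  k1 = f(-0.100000, -0.550000) = -0.024400
  k2 = f(0.145000, -0.555978) = -0.027285
  k3 = f(0.145000, -0.556685) = -0.027313
  k4 = f(0.390000, -0.563384) = -0.059039
  y ← -0.550000 + (0.49/6)·(k1 + 2k2 + 2k3 + k4) = -0.565732
x=0.390000, y=-0.565732:
  k1 = f(0.390000, -0.565732) = -0.059133
  k2 = f(0.635000, -0.580220) = -0.119983
  k3 = f(0.635000, -0.595128) = -0.120579
  k4 = f(0.880000, -0.624816) = -0.210849
  y ← -0.565732 + (0.49/6)·(k1 + 2k2 + 2k3 + k4) = -0.627072
y(0.88) ≈ -0.6271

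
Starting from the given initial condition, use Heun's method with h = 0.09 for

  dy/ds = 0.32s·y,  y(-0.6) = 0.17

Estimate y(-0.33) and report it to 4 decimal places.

0.1633

Heun: k1 = f(s_n, y_n); k2 = f(s_n + h, y_n + h·k1); y_{n+1} = y_n + (h/2)·(k1 + k2).
s=-0.600000, y=0.170000:
  k1 = f(-0.600000, 0.170000) = -0.032640
  k2 = f(-0.510000, 0.167062) = -0.027265
  y ← 0.170000 + (0.09/2)·(-0.032640 + (-0.027265)) = 0.167304
s=-0.510000, y=0.167304:
  k1 = f(-0.510000, 0.167304) = -0.027304
  k2 = f(-0.420000, 0.164847) = -0.022155
  y ← 0.167304 + (0.09/2)·(-0.027304 + (-0.022155)) = 0.165079
s=-0.420000, y=0.165079:
  k1 = f(-0.420000, 0.165079) = -0.022187
  k2 = f(-0.330000, 0.163082) = -0.017221
  y ← 0.165079 + (0.09/2)·(-0.022187 + (-0.017221)) = 0.163305
y(-0.33) ≈ 0.1633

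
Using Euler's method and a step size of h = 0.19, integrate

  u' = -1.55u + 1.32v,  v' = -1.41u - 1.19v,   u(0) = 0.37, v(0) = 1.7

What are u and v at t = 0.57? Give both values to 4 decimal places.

Euler on (u,v): u_{n+1} = u_n + h·u', v_{n+1} = v_n + h·v'.
0.000000: (0.370000, 1.700000); f=(1.670500, -2.544700) → (0.687395, 1.216507)
0.190000: (0.687395, 1.216507); f=(0.540327, -2.416870) → (0.790057, 0.757302)
0.380000: (0.790057, 0.757302); f=(-0.224950, -2.015170) → (0.747317, 0.374419)
(u(0.57), v(0.57)) ≈ (0.7473, 0.3744)

0.7473, 0.3744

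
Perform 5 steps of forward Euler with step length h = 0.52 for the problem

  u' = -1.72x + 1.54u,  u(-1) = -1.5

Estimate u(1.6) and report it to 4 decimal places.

-18.4776

Euler: u_{n+1} = u_n + h·f(x_n, u_n).
x=-1.000000, u=-1.500000: f=-0.590000 → u ← -1.500000 + 0.52·(-0.590000) = -1.806800
x=-0.480000, u=-1.806800: f=-1.956872 → u ← -1.806800 + 0.52·(-1.956872) = -2.824373
x=0.040000, u=-2.824373: f=-4.418335 → u ← -2.824373 + 0.52·(-4.418335) = -5.121908
x=0.560000, u=-5.121908: f=-8.850938 → u ← -5.121908 + 0.52·(-8.850938) = -9.724395
x=1.080000, u=-9.724395: f=-16.833169 → u ← -9.724395 + 0.52·(-16.833169) = -18.477643
u(1.6) ≈ -18.4776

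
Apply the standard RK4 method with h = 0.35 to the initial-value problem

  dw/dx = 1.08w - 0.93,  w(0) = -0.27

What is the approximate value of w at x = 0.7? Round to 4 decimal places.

RK4: k1 = f(x_n, w_n); k2 = f(x_n + h/2, w_n + (h/2)·k1); k3 = f(x_n + h/2, w_n + (h/2)·k2); k4 = f(x_n + h, w_n + h·k3); w_{n+1} = w_n + (h/6)·(k1 + 2k2 + 2k3 + k4).
x=0.000000, w=-0.270000:
  k1 = f(0.000000, -0.270000) = -1.221600
  k2 = f(0.175000, -0.483780) = -1.452482
  k3 = f(0.175000, -0.524184) = -1.496119
  k4 = f(0.350000, -0.793642) = -1.787133
  w ← -0.270000 + (0.35/6)·(k1 + 2k2 + 2k3 + k4) = -0.789513
x=0.350000, w=-0.789513:
  k1 = f(0.350000, -0.789513) = -1.782674
  k2 = f(0.525000, -1.101481) = -2.119599
  k3 = f(0.525000, -1.160443) = -2.183278
  k4 = f(0.700000, -1.553660) = -2.607953
  w ← -0.789513 + (0.35/6)·(k1 + 2k2 + 2k3 + k4) = -1.547635
w(0.7) ≈ -1.5476

-1.5476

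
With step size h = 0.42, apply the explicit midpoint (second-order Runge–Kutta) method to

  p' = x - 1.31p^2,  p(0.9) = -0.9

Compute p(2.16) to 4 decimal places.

Midpoint: k1 = f(x_n, p_n); k2 = f(x_n + h/2, p_n + (h/2)·k1); p_{n+1} = p_n + h·k2.
x=0.900000, p=-0.900000:
  k1 = f(0.900000, -0.900000) = -0.161100
  k2 = f(1.110000, -0.933831) = -0.032373
  p ← -0.900000 + 0.42·(-0.032373) = -0.913597
x=1.320000, p=-0.913597:
  k1 = f(1.320000, -0.913597) = 0.226597
  k2 = f(1.530000, -0.866011) = 0.547532
  p ← -0.913597 + 0.42·0.547532 = -0.683633
x=1.740000, p=-0.683633:
  k1 = f(1.740000, -0.683633) = 1.127766
  k2 = f(1.950000, -0.446802) = 1.688482
  p ← -0.683633 + 0.42·1.688482 = 0.025529
p(2.16) ≈ 0.0255

0.0255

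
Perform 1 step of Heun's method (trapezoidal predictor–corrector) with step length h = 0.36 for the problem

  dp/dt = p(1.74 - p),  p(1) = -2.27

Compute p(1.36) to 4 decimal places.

-11.1842

Heun: k1 = f(t_n, p_n); k2 = f(t_n + h, p_n + h·k1); p_{n+1} = p_n + (h/2)·(k1 + k2).
t=1.000000, p=-2.270000:
  k1 = f(1.000000, -2.270000) = -9.102700
  k2 = f(1.360000, -5.546972) = -40.420630
  p ← -2.270000 + (0.36/2)·(-9.102700 + (-40.420630)) = -11.184199
p(1.36) ≈ -11.1842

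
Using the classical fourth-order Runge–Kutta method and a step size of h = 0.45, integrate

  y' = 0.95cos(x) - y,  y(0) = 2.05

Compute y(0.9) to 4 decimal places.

1.3078

RK4: k1 = f(x_n, y_n); k2 = f(x_n + h/2, y_n + (h/2)·k1); k3 = f(x_n + h/2, y_n + (h/2)·k2); k4 = f(x_n + h, y_n + h·k3); y_{n+1} = y_n + (h/6)·(k1 + 2k2 + 2k3 + k4).
x=0.000000, y=2.050000:
  k1 = f(0.000000, 2.050000) = -1.100000
  k2 = f(0.225000, 1.802500) = -0.876446
  k3 = f(0.225000, 1.852800) = -0.926745
  k4 = f(0.450000, 1.632965) = -0.777540
  y ← 2.050000 + (0.45/6)·(k1 + 2k2 + 2k3 + k4) = 1.638706
x=0.450000, y=1.638706:
  k1 = f(0.450000, 1.638706) = -0.783281
  k2 = f(0.675000, 1.462468) = -0.720796
  k3 = f(0.675000, 1.476527) = -0.734855
  k4 = f(0.900000, 1.308021) = -0.717492
  y ← 1.638706 + (0.45/6)·(k1 + 2k2 + 2k3 + k4) = 1.307800
y(0.9) ≈ 1.3078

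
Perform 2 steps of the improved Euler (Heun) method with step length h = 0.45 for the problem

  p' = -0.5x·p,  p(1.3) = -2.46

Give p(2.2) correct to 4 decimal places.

Heun: k1 = f(x_n, p_n); k2 = f(x_n + h, p_n + h·k1); p_{n+1} = p_n + (h/2)·(k1 + k2).
x=1.300000, p=-2.460000:
  k1 = f(1.300000, -2.460000) = 1.599000
  k2 = f(1.750000, -1.740450) = 1.522894
  p ← -2.460000 + (0.45/2)·(1.599000 + 1.522894) = -1.757574
x=1.750000, p=-1.757574:
  k1 = f(1.750000, -1.757574) = 1.537877
  k2 = f(2.200000, -1.065529) = 1.172082
  p ← -1.757574 + (0.45/2)·(1.537877 + 1.172082) = -1.147833
p(2.2) ≈ -1.1478

-1.1478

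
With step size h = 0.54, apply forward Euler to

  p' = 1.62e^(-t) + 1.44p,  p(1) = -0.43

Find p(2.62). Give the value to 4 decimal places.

-0.9557

Euler: p_{n+1} = p_n + h·f(t_n, p_n).
t=1.000000, p=-0.430000: f=-0.023235 → p ← -0.430000 + 0.54·(-0.023235) = -0.442547
t=1.540000, p=-0.442547: f=-0.289970 → p ← -0.442547 + 0.54·(-0.289970) = -0.599131
t=2.080000, p=-0.599131: f=-0.660362 → p ← -0.599131 + 0.54·(-0.660362) = -0.955726
p(2.62) ≈ -0.9557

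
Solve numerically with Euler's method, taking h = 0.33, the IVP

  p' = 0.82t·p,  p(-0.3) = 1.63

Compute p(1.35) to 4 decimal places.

Euler: p_{n+1} = p_n + h·f(t_n, p_n).
t=-0.300000, p=1.630000: f=-0.400980 → p ← 1.630000 + 0.33·(-0.400980) = 1.497677
t=0.030000, p=1.497677: f=0.036843 → p ← 1.497677 + 0.33·0.036843 = 1.509835
t=0.360000, p=1.509835: f=0.445703 → p ← 1.509835 + 0.33·0.445703 = 1.656917
t=0.690000, p=1.656917: f=0.937484 → p ← 1.656917 + 0.33·0.937484 = 1.966286
t=1.020000, p=1.966286: f=1.644602 → p ← 1.966286 + 0.33·1.644602 = 2.509005
p(1.35) ≈ 2.5090

2.5090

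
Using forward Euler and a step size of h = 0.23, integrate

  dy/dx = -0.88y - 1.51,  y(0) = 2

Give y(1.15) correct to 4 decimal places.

Euler: y_{n+1} = y_n + h·f(x_n, y_n).
x=0.000000, y=2.000000: f=-3.270000 → y ← 2.000000 + 0.23·(-3.270000) = 1.247900
x=0.230000, y=1.247900: f=-2.608152 → y ← 1.247900 + 0.23·(-2.608152) = 0.648025
x=0.460000, y=0.648025: f=-2.080262 → y ← 0.648025 + 0.23·(-2.080262) = 0.169565
x=0.690000, y=0.169565: f=-1.659217 → y ← 0.169565 + 0.23·(-1.659217) = -0.212055
x=0.920000, y=-0.212055: f=-1.323391 → y ← -0.212055 + 0.23·(-1.323391) = -0.516435
y(1.15) ≈ -0.5164

-0.5164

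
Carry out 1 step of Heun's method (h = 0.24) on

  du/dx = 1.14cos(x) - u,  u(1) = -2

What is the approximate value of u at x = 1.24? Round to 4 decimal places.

Heun: k1 = f(x_n, u_n); k2 = f(x_n + h, u_n + h·k1); u_{n+1} = u_n + (h/2)·(k1 + k2).
x=1.000000, u=-2.000000:
  k1 = f(1.000000, -2.000000) = 2.615945
  k2 = f(1.240000, -1.372173) = 1.742441
  u ← -2.000000 + (0.24/2)·(2.615945 + 1.742441) = -1.476994
u(1.24) ≈ -1.4770

-1.4770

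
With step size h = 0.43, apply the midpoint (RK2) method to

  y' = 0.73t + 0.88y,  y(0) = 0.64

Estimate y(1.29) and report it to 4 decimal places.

2.8121

Midpoint: k1 = f(t_n, y_n); k2 = f(t_n + h/2, y_n + (h/2)·k1); y_{n+1} = y_n + h·k2.
t=0.000000, y=0.640000:
  k1 = f(0.000000, 0.640000) = 0.563200
  k2 = f(0.215000, 0.761088) = 0.826707
  y ← 0.640000 + 0.43·0.826707 = 0.995484
t=0.430000, y=0.995484:
  k1 = f(0.430000, 0.995484) = 1.189926
  k2 = f(0.645000, 1.251318) = 1.572010
  y ← 0.995484 + 0.43·1.572010 = 1.671449
t=0.860000, y=1.671449:
  k1 = f(0.860000, 1.671449) = 2.098675
  k2 = f(1.075000, 2.122664) = 2.652694
  y ← 1.671449 + 0.43·2.652694 = 2.812107
y(1.29) ≈ 2.8121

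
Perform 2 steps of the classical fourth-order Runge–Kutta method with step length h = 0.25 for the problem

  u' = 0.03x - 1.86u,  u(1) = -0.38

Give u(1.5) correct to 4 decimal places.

RK4: k1 = f(x_n, u_n); k2 = f(x_n + h/2, u_n + (h/2)·k1); k3 = f(x_n + h/2, u_n + (h/2)·k2); k4 = f(x_n + h, u_n + h·k3); u_{n+1} = u_n + (h/6)·(k1 + 2k2 + 2k3 + k4).
x=1.000000, u=-0.380000:
  k1 = f(1.000000, -0.380000) = 0.736800
  k2 = f(1.125000, -0.287900) = 0.569244
  k3 = f(1.125000, -0.308844) = 0.608201
  k4 = f(1.250000, -0.227950) = 0.461487
  u ← -0.380000 + (0.25/6)·(k1 + 2k2 + 2k3 + k4) = -0.231951
x=1.250000, u=-0.231951:
  k1 = f(1.250000, -0.231951) = 0.468929
  k2 = f(1.375000, -0.173335) = 0.363653
  k3 = f(1.375000, -0.186494) = 0.388130
  k4 = f(1.500000, -0.134919) = 0.295949
  u ← -0.231951 + (0.25/6)·(k1 + 2k2 + 2k3 + k4) = -0.137433
u(1.5) ≈ -0.1374

-0.1374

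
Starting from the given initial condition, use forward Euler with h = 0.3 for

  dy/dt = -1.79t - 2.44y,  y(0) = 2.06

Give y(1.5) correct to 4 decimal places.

Euler: y_{n+1} = y_n + h·f(t_n, y_n).
t=0.000000, y=2.060000: f=-5.026400 → y ← 2.060000 + 0.3·(-5.026400) = 0.552080
t=0.300000, y=0.552080: f=-1.884075 → y ← 0.552080 + 0.3·(-1.884075) = -0.013143
t=0.600000, y=-0.013143: f=-1.041932 → y ← -0.013143 + 0.3·(-1.041932) = -0.325722
t=0.900000, y=-0.325722: f=-0.816238 → y ← -0.325722 + 0.3·(-0.816238) = -0.570594
t=1.200000, y=-0.570594: f=-0.755752 → y ← -0.570594 + 0.3·(-0.755752) = -0.797319
y(1.5) ≈ -0.7973

-0.7973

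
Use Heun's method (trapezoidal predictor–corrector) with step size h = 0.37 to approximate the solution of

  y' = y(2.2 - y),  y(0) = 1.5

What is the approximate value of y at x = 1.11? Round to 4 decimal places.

2.0871

Heun: k1 = f(x_n, y_n); k2 = f(x_n + h, y_n + h·k1); y_{n+1} = y_n + (h/2)·(k1 + k2).
x=0.000000, y=1.500000:
  k1 = f(0.000000, 1.500000) = 1.050000
  k2 = f(0.370000, 1.888500) = 0.588268
  y ← 1.500000 + (0.37/2)·(1.050000 + 0.588268) = 1.803080
x=0.370000, y=1.803080:
  k1 = f(0.370000, 1.803080) = 0.715679
  k2 = f(0.740000, 2.067881) = 0.273207
  y ← 1.803080 + (0.37/2)·(0.715679 + 0.273207) = 1.986023
x=0.740000, y=1.986023:
  k1 = f(0.740000, 1.986023) = 0.424962
  k2 = f(1.110000, 2.143260) = 0.121610
  y ← 1.986023 + (0.37/2)·(0.424962 + 0.121610) = 2.087139
y(1.11) ≈ 2.0871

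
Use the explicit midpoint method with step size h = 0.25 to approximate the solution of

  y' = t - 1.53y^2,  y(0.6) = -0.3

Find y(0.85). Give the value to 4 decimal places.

Midpoint: k1 = f(t_n, y_n); k2 = f(t_n + h/2, y_n + (h/2)·k1); y_{n+1} = y_n + h·k2.
t=0.600000, y=-0.300000:
  k1 = f(0.600000, -0.300000) = 0.462300
  k2 = f(0.725000, -0.242212) = 0.635240
  y ← -0.300000 + 0.25·0.635240 = -0.141190
y(0.85) ≈ -0.1412

-0.1412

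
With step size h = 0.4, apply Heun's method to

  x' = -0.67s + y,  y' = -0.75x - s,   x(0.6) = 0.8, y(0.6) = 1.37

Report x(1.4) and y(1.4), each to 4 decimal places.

0.8745, -0.0443

Heun on (x,y): k1 = f(s_n, state_n); k2 = f(s_n + h, state_n + h·k1); state_{n+1} = state_n + (h/2)·(k1 + k2).
0.600000: (0.800000, 1.370000)
  k1 = (0.968000, -1.200000)
  predictor → (1.187200, 0.890000)
  k2 = (0.220000, -1.890400)
  → (1.037600, 0.751920)
1.000000: (1.037600, 0.751920)
  k1 = (0.081920, -1.778200)
  predictor → (1.070368, 0.040640)
  k2 = (-0.897360, -2.202776)
  → (0.874512, -0.044275)
(x(1.4), y(1.4)) ≈ (0.8745, -0.0443)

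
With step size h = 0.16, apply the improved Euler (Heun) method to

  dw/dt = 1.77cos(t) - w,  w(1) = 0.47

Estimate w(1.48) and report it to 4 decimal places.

Heun: k1 = f(t_n, w_n); k2 = f(t_n + h, w_n + h·k1); w_{n+1} = w_n + (h/2)·(k1 + k2).
t=1.000000, w=0.470000:
  k1 = f(1.000000, 0.470000) = 0.486335
  k2 = f(1.160000, 0.547814) = 0.159017
  w ← 0.470000 + (0.16/2)·(0.486335 + 0.159017) = 0.521628
t=1.160000, w=0.521628:
  k1 = f(1.160000, 0.521628) = 0.185203
  k2 = f(1.320000, 0.551261) = -0.111990
  w ← 0.521628 + (0.16/2)·(0.185203 + (-0.111990)) = 0.527485
t=1.320000, w=0.527485:
  k1 = f(1.320000, 0.527485) = -0.088215
  k2 = f(1.480000, 0.513371) = -0.352882
  w ← 0.527485 + (0.16/2)·(-0.088215 + (-0.352882)) = 0.492197
w(1.48) ≈ 0.4922

0.4922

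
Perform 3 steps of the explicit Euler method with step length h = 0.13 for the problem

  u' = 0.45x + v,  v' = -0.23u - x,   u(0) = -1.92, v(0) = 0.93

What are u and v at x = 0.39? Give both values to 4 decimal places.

Euler on (u,v): u_{n+1} = u_n + h·u', v_{n+1} = v_n + h·v'.
0.000000: (-1.920000, 0.930000); f=(0.930000, 0.441600) → (-1.799100, 0.987408)
0.130000: (-1.799100, 0.987408); f=(1.045908, 0.283793) → (-1.663132, 1.024301)
0.260000: (-1.663132, 1.024301); f=(1.141301, 0.122520) → (-1.514763, 1.040229)
(u(0.39), v(0.39)) ≈ (-1.5148, 1.0402)

-1.5148, 1.0402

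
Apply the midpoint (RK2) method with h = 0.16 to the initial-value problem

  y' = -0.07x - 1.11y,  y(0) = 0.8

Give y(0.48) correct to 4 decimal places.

Midpoint: k1 = f(x_n, y_n); k2 = f(x_n + h/2, y_n + (h/2)·k1); y_{n+1} = y_n + h·k2.
x=0.000000, y=0.800000:
  k1 = f(0.000000, 0.800000) = -0.888000
  k2 = f(0.080000, 0.728960) = -0.814746
  y ← 0.800000 + 0.16·(-0.814746) = 0.669641
x=0.160000, y=0.669641:
  k1 = f(0.160000, 0.669641) = -0.754501
  k2 = f(0.240000, 0.609281) = -0.693101
  y ← 0.669641 + 0.16·(-0.693101) = 0.558744
x=0.320000, y=0.558744:
  k1 = f(0.320000, 0.558744) = -0.642606
  k2 = f(0.400000, 0.507336) = -0.591143
  y ← 0.558744 + 0.16·(-0.591143) = 0.464162
y(0.48) ≈ 0.4642

0.4642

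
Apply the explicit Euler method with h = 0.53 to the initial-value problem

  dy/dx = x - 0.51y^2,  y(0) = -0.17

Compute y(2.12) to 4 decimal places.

1.3810

Euler: y_{n+1} = y_n + h·f(x_n, y_n).
x=0.000000, y=-0.170000: f=-0.014739 → y ← -0.170000 + 0.53·(-0.014739) = -0.177812
x=0.530000, y=-0.177812: f=0.513875 → y ← -0.177812 + 0.53·0.513875 = 0.094542
x=1.060000, y=0.094542: f=1.055441 → y ← 0.094542 + 0.53·1.055441 = 0.653926
x=1.590000, y=0.653926: f=1.371914 → y ← 0.653926 + 0.53·1.371914 = 1.381041
y(2.12) ≈ 1.3810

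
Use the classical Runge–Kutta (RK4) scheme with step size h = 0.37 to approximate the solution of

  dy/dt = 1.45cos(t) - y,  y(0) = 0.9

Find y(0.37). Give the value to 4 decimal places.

1.0589

RK4: k1 = f(t_n, y_n); k2 = f(t_n + h/2, y_n + (h/2)·k1); k3 = f(t_n + h/2, y_n + (h/2)·k2); k4 = f(t_n + h, y_n + h·k3); y_{n+1} = y_n + (h/6)·(k1 + 2k2 + 2k3 + k4).
t=0.000000, y=0.900000:
  k1 = f(0.000000, 0.900000) = 0.550000
  k2 = f(0.185000, 1.001750) = 0.423508
  k3 = f(0.185000, 0.978349) = 0.446909
  k4 = f(0.370000, 1.065356) = 0.286518
  y ← 0.900000 + (0.37/6)·(k1 + 2k2 + 2k3 + k4) = 1.058937
y(0.37) ≈ 1.0589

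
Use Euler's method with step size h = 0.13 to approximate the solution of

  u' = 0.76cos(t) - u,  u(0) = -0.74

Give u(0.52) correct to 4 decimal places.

Euler: u_{n+1} = u_n + h·f(t_n, u_n).
t=0.000000, u=-0.740000: f=1.500000 → u ← -0.740000 + 0.13·1.500000 = -0.545000
t=0.130000, u=-0.545000: f=1.298587 → u ← -0.545000 + 0.13·1.298587 = -0.376184
t=0.260000, u=-0.376184: f=1.110640 → u ← -0.376184 + 0.13·1.110640 = -0.231800
t=0.390000, u=-0.231800: f=0.934731 → u ← -0.231800 + 0.13·0.934731 = -0.110285
u(0.52) ≈ -0.1103

-0.1103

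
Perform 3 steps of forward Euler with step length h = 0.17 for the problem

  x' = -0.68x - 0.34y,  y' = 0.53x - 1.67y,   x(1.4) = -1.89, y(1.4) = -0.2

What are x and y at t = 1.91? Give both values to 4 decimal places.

Euler on (x,y): x_{n+1} = x_n + h·x', y_{n+1} = y_n + h·y'.
1.400000: (-1.890000, -0.200000); f=(1.353200, -0.667700) → (-1.659956, -0.313509)
1.570000: (-1.659956, -0.313509); f=(1.235363, -0.356217) → (-1.449944, -0.374066)
1.740000: (-1.449944, -0.374066); f=(1.113144, -0.143781) → (-1.260710, -0.398509)
(x(1.91), y(1.91)) ≈ (-1.2607, -0.3985)

-1.2607, -0.3985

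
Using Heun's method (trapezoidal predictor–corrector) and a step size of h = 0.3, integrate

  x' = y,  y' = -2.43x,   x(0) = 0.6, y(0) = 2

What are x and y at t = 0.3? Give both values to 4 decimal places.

1.1344, 1.3439

Heun on (x,y): k1 = f(t_n, state_n); k2 = f(t_n + h, state_n + h·k1); state_{n+1} = state_n + (h/2)·(k1 + k2).
0.000000: (0.600000, 2.000000)
  k1 = (2.000000, -1.458000)
  predictor → (1.200000, 1.562600)
  k2 = (1.562600, -2.916000)
  → (1.134390, 1.343900)
(x(0.3), y(0.3)) ≈ (1.1344, 1.3439)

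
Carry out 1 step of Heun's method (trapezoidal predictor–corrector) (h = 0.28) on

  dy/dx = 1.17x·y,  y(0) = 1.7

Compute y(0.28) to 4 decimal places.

1.7780

Heun: k1 = f(x_n, y_n); k2 = f(x_n + h, y_n + h·k1); y_{n+1} = y_n + (h/2)·(k1 + k2).
x=0.000000, y=1.700000:
  k1 = f(0.000000, 1.700000) = 0.000000
  k2 = f(0.280000, 1.700000) = 0.556920
  y ← 1.700000 + (0.28/2)·(0.000000 + 0.556920) = 1.777969
y(0.28) ≈ 1.7780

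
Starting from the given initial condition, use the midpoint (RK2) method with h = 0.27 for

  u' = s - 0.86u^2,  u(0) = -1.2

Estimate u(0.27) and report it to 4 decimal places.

Midpoint: k1 = f(s_n, u_n); k2 = f(s_n + h/2, u_n + (h/2)·k1); u_{n+1} = u_n + h·k2.
s=0.000000, u=-1.200000:
  k1 = f(0.000000, -1.200000) = -1.238400
  k2 = f(0.135000, -1.367184) = -1.472505
  u ← -1.200000 + 0.27·(-1.472505) = -1.597576
u(0.27) ≈ -1.5976

-1.5976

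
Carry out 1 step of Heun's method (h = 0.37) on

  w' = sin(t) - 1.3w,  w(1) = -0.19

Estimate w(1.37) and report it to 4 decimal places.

Heun: k1 = f(t_n, w_n); k2 = f(t_n + h, w_n + h·k1); w_{n+1} = w_n + (h/2)·(k1 + k2).
t=1.000000, w=-0.190000:
  k1 = f(1.000000, -0.190000) = 1.088471
  k2 = f(1.370000, 0.212734) = 0.703354
  w ← -0.190000 + (0.37/2)·(1.088471 + 0.703354) = 0.141488
w(1.37) ≈ 0.1415

0.1415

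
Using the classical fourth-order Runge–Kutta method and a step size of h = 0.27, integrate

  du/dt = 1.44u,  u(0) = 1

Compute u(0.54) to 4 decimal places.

2.1760

RK4: k1 = f(t_n, u_n); k2 = f(t_n + h/2, u_n + (h/2)·k1); k3 = f(t_n + h/2, u_n + (h/2)·k2); k4 = f(t_n + h, u_n + h·k3); u_{n+1} = u_n + (h/6)·(k1 + 2k2 + 2k3 + k4).
t=0.000000, u=1.000000:
  k1 = f(0.000000, 1.000000) = 1.440000
  k2 = f(0.135000, 1.194400) = 1.719936
  k3 = f(0.135000, 1.232191) = 1.774356
  k4 = f(0.270000, 1.479076) = 2.129869
  u ← 1.000000 + (0.27/6)·(k1 + 2k2 + 2k3 + k4) = 1.475130
t=0.270000, u=1.475130:
  k1 = f(0.270000, 1.475130) = 2.124188
  k2 = f(0.405000, 1.761896) = 2.537130
  k3 = f(0.405000, 1.817643) = 2.617406
  k4 = f(0.540000, 2.181830) = 3.141835
  u ← 1.475130 + (0.27/6)·(k1 + 2k2 + 2k3 + k4) = 2.176010
u(0.54) ≈ 2.1760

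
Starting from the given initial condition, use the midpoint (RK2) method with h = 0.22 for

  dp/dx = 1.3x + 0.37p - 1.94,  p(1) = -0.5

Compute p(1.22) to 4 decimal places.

-0.6574

Midpoint: k1 = f(x_n, p_n); k2 = f(x_n + h/2, p_n + (h/2)·k1); p_{n+1} = p_n + h·k2.
x=1.000000, p=-0.500000:
  k1 = f(1.000000, -0.500000) = -0.825000
  k2 = f(1.110000, -0.590750) = -0.715577
  p ← -0.500000 + 0.22·(-0.715577) = -0.657427
p(1.22) ≈ -0.6574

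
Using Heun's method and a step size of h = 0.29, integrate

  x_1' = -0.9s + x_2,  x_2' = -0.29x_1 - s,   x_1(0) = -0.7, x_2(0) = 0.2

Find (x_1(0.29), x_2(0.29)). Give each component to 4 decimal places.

Heun on (x_1,x_2): k1 = f(s_n, state_n); k2 = f(s_n + h, state_n + h·k1); state_{n+1} = state_n + (h/2)·(k1 + k2).
0.000000: (-0.700000, 0.200000)
  k1 = (0.200000, 0.203000)
  predictor → (-0.642000, 0.258870)
  k2 = (-0.002130, -0.103820)
  → (-0.671309, 0.214381)
(x_1(0.29), x_2(0.29)) ≈ (-0.6713, 0.2144)

-0.6713, 0.2144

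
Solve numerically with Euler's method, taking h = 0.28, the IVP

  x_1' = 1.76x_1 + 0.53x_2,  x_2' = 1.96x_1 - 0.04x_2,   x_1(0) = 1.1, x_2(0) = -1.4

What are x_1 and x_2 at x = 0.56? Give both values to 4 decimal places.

2.0253, 0.0153

Euler on (x_1,x_2): x_1_{n+1} = x_1_n + h·x_1', x_2_{n+1} = x_2_n + h·x_2'.
0.000000: (1.100000, -1.400000); f=(1.194000, 2.212000) → (1.434320, -0.780640)
0.280000: (1.434320, -0.780640); f=(2.110664, 2.842493) → (2.025306, 0.015258)
(x_1(0.56), x_2(0.56)) ≈ (2.0253, 0.0153)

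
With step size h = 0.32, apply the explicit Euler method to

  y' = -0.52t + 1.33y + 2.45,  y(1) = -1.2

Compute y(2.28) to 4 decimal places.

-0.8337

Euler: y_{n+1} = y_n + h·f(t_n, y_n).
t=1.000000, y=-1.200000: f=0.334000 → y ← -1.200000 + 0.32·0.334000 = -1.093120
t=1.320000, y=-1.093120: f=0.309750 → y ← -1.093120 + 0.32·0.309750 = -0.994000
t=1.640000, y=-0.994000: f=0.275180 → y ← -0.994000 + 0.32·0.275180 = -0.905942
t=1.960000, y=-0.905942: f=0.225897 → y ← -0.905942 + 0.32·0.225897 = -0.833655
y(2.28) ≈ -0.8337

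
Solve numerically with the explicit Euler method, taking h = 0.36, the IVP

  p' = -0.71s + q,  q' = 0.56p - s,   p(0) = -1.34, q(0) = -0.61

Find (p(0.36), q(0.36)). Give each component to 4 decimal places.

Euler on (p,q): p_{n+1} = p_n + h·p', q_{n+1} = q_n + h·q'.
0.000000: (-1.340000, -0.610000); f=(-0.610000, -0.750400) → (-1.559600, -0.880144)
(p(0.36), q(0.36)) ≈ (-1.5596, -0.8801)

-1.5596, -0.8801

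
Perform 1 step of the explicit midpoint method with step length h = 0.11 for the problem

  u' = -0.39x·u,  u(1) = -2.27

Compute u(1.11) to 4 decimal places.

Midpoint: k1 = f(x_n, u_n); k2 = f(x_n + h/2, u_n + (h/2)·k1); u_{n+1} = u_n + h·k2.
x=1.000000, u=-2.270000:
  k1 = f(1.000000, -2.270000) = 0.885300
  k2 = f(1.055000, -2.221309) = 0.913957
  u ← -2.270000 + 0.11·0.913957 = -2.169465
u(1.11) ≈ -2.1695

-2.1695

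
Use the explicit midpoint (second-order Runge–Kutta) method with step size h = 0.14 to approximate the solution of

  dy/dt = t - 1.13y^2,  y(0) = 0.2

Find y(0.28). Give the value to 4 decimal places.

0.2261

Midpoint: k1 = f(t_n, y_n); k2 = f(t_n + h/2, y_n + (h/2)·k1); y_{n+1} = y_n + h·k2.
t=0.000000, y=0.200000:
  k1 = f(0.000000, 0.200000) = -0.045200
  k2 = f(0.070000, 0.196836) = 0.026219
  y ← 0.200000 + 0.14·0.026219 = 0.203671
t=0.140000, y=0.203671:
  k1 = f(0.140000, 0.203671) = 0.093126
  k2 = f(0.210000, 0.210189) = 0.160077
  y ← 0.203671 + 0.14·0.160077 = 0.226081
y(0.28) ≈ 0.2261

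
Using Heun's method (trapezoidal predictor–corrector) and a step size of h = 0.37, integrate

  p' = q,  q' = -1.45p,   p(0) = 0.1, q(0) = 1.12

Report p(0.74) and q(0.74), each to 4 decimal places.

Heun on (p,q): k1 = f(s_n, state_n); k2 = f(s_n + h, state_n + h·k1); state_{n+1} = state_n + (h/2)·(k1 + k2).
0.000000: (0.100000, 1.120000)
  k1 = (1.120000, -0.145000)
  predictor → (0.514400, 1.066350)
  k2 = (1.066350, -0.745880)
  → (0.504475, 0.955187)
0.370000: (0.504475, 0.955187)
  k1 = (0.955187, -0.731488)
  predictor → (0.857894, 0.684536)
  k2 = (0.684536, -1.243946)
  → (0.807824, 0.589732)
(p(0.74), q(0.74)) ≈ (0.8078, 0.5897)

0.8078, 0.5897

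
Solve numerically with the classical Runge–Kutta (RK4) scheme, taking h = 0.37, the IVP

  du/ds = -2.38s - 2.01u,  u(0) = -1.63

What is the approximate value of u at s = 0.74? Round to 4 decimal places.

-0.7921

RK4: k1 = f(s_n, u_n); k2 = f(s_n + h/2, u_n + (h/2)·k1); k3 = f(s_n + h/2, u_n + (h/2)·k2); k4 = f(s_n + h, u_n + h·k3); u_{n+1} = u_n + (h/6)·(k1 + 2k2 + 2k3 + k4).
s=0.000000, u=-1.630000:
  k1 = f(0.000000, -1.630000) = 3.276300
  k2 = f(0.185000, -1.023884) = 1.617708
  k3 = f(0.185000, -1.330724) = 2.234455
  k4 = f(0.370000, -0.803252) = 0.733936
  u ← -1.630000 + (0.37/6)·(k1 + 2k2 + 2k3 + k4) = -0.907602
s=0.370000, u=-0.907602:
  k1 = f(0.370000, -0.907602) = 0.943680
  k2 = f(0.555000, -0.733021) = 0.152473
  k3 = f(0.555000, -0.879395) = 0.446683
  k4 = f(0.740000, -0.742329) = -0.269118
  u ← -0.907602 + (0.37/6)·(k1 + 2k2 + 2k3 + k4) = -0.792108
u(0.74) ≈ -0.7921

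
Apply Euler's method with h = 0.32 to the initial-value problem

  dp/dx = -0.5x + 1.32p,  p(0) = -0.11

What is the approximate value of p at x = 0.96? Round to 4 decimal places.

Euler: p_{n+1} = p_n + h·f(x_n, p_n).
x=0.000000, p=-0.110000: f=-0.145200 → p ← -0.110000 + 0.32·(-0.145200) = -0.156464
x=0.320000, p=-0.156464: f=-0.366532 → p ← -0.156464 + 0.32·(-0.366532) = -0.273754
x=0.640000, p=-0.273754: f=-0.681356 → p ← -0.273754 + 0.32·(-0.681356) = -0.491788
p(0.96) ≈ -0.4918

-0.4918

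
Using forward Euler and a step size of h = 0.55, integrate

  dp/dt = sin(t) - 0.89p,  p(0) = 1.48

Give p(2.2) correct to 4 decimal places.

Euler: p_{n+1} = p_n + h·f(t_n, p_n).
t=0.000000, p=1.480000: f=-1.317200 → p ← 1.480000 + 0.55·(-1.317200) = 0.755540
t=0.550000, p=0.755540: f=-0.149743 → p ← 0.755540 + 0.55·(-0.149743) = 0.673181
t=1.100000, p=0.673181: f=0.292076 → p ← 0.673181 + 0.55·0.292076 = 0.833823
t=1.650000, p=0.833823: f=0.254763 → p ← 0.833823 + 0.55·0.254763 = 0.973942
p(2.2) ≈ 0.9739

0.9739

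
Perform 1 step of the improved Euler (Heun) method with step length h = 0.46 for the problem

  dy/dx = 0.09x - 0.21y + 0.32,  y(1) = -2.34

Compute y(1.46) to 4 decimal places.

-1.9359

Heun: k1 = f(x_n, y_n); k2 = f(x_n + h, y_n + h·k1); y_{n+1} = y_n + (h/2)·(k1 + k2).
x=1.000000, y=-2.340000:
  k1 = f(1.000000, -2.340000) = 0.901400
  k2 = f(1.460000, -1.925356) = 0.855725
  y ← -2.340000 + (0.46/2)·(0.901400 + 0.855725) = -1.935861
y(1.46) ≈ -1.9359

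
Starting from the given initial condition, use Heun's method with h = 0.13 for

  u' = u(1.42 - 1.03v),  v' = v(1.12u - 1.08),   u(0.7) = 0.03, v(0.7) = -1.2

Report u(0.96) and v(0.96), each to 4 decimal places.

Heun on (u,v): k1 = f(s_n, state_n); k2 = f(s_n + h, state_n + h·k1); state_{n+1} = state_n + (h/2)·(k1 + k2).
0.700000: (0.030000, -1.200000)
  k1 = (0.079680, 1.255680)
  predictor → (0.040358, -1.036762)
  k2 = (0.100406, 1.072839)
  → (0.041706, -1.048646)
0.830000: (0.041706, -1.048646)
  k1 = (0.104268, 1.083555)
  predictor → (0.055260, -0.907784)
  k2 = (0.130139, 0.924222)
  → (0.056942, -0.918141)
(u(0.96), v(0.96)) ≈ (0.0569, -0.9181)

0.0569, -0.9181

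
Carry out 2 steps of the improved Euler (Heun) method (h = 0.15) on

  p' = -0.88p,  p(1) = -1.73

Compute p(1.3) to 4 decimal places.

-1.3297

Heun: k1 = f(s_n, p_n); k2 = f(s_n + h, p_n + h·k1); p_{n+1} = p_n + (h/2)·(k1 + k2).
s=1.000000, p=-1.730000:
  k1 = f(1.000000, -1.730000) = 1.522400
  k2 = f(1.150000, -1.501640) = 1.321443
  p ← -1.730000 + (0.15/2)·(1.522400 + 1.321443) = -1.516712
s=1.150000, p=-1.516712:
  k1 = f(1.150000, -1.516712) = 1.334706
  k2 = f(1.300000, -1.316506) = 1.158525
  p ← -1.516712 + (0.15/2)·(1.334706 + 1.158525) = -1.329719
p(1.3) ≈ -1.3297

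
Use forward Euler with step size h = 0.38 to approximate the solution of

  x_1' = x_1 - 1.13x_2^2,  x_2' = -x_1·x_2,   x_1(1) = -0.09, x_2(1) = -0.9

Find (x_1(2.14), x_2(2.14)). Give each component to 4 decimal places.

Euler on (x_1,x_2): x_1_{n+1} = x_1_n + h·x_1', x_2_{n+1} = x_2_n + h·x_2'.
1.000000: (-0.090000, -0.900000); f=(-1.005300, -0.081000) → (-0.472014, -0.930780)
1.380000: (-0.472014, -0.930780); f=(-1.450991, -0.439341) → (-1.023391, -1.097730)
1.760000: (-1.023391, -1.097730); f=(-2.385052, -1.123406) → (-1.929711, -1.524624)
(x_1(2.14), x_2(2.14)) ≈ (-1.9297, -1.5246)

-1.9297, -1.5246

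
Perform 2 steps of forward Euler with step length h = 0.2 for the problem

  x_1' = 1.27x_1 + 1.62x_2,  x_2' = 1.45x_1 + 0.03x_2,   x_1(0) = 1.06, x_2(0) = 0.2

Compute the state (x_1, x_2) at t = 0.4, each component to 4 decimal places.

1.9129, 0.9159

Euler on (x_1,x_2): x_1_{n+1} = x_1_n + h·x_1', x_2_{n+1} = x_2_n + h·x_2'.
0.000000: (1.060000, 0.200000); f=(1.670200, 1.543000) → (1.394040, 0.508600)
0.200000: (1.394040, 0.508600); f=(2.594363, 2.036616) → (1.912913, 0.915923)
(x_1(0.4), x_2(0.4)) ≈ (1.9129, 0.9159)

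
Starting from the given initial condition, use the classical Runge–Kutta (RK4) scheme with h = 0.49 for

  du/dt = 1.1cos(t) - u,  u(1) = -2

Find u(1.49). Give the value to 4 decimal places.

-1.0990

RK4: k1 = f(t_n, u_n); k2 = f(t_n + h/2, u_n + (h/2)·k1); k3 = f(t_n + h/2, u_n + (h/2)·k2); k4 = f(t_n + h, u_n + h·k3); u_{n+1} = u_n + (h/6)·(k1 + 2k2 + 2k3 + k4).
t=1.000000, u=-2.000000:
  k1 = f(1.000000, -2.000000) = 2.594333
  k2 = f(1.245000, -1.364389) = 1.716458
  k3 = f(1.245000, -1.579468) = 1.931537
  k4 = f(1.490000, -1.053547) = 1.142326
  u ← -2.000000 + (0.49/6)·(k1 + 2k2 + 2k3 + k4) = -1.099000
u(1.49) ≈ -1.0990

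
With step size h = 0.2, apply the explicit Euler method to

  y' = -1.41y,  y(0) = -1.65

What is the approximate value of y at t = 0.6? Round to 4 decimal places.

Euler: y_{n+1} = y_n + h·f(t_n, y_n).
t=0.000000, y=-1.650000: f=2.326500 → y ← -1.650000 + 0.2·2.326500 = -1.184700
t=0.200000, y=-1.184700: f=1.670427 → y ← -1.184700 + 0.2·1.670427 = -0.850615
t=0.400000, y=-0.850615: f=1.199367 → y ← -0.850615 + 0.2·1.199367 = -0.610741
y(0.6) ≈ -0.6107

-0.6107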